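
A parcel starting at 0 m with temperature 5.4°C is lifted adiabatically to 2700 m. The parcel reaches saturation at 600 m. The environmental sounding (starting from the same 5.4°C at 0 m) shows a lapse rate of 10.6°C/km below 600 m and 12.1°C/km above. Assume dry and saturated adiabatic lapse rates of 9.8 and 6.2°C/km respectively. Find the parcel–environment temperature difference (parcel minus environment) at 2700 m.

+12.87°C (parcel warmer than environment)

Parcel:
  Dry to 600 m: -9.8 × 0.6 km = -5.88°C, so T = -0.48°C.
  Saturated to 2700 m: -6.2 × 2.1 km = -13.02°C, so T = -13.5°C.
Environment:
  Environment, lower layer to 600 m: -10.6 × 0.6 km = -6.36°C, so T = -0.96°C.
  Environment, upper layer to 2700 m: -12.1 × 2.1 km = -25.41°C, so T = -26.37°C.
T_parcel − T_env = -13.5 − (-26.37) = +12.87°C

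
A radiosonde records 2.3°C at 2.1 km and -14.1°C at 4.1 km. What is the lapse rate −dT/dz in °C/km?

8.2°C/km

Γ = −ΔT/Δz = (2.3 − (-14.1)) / (4100 − 2100) m
  = 16.4°C / 2 km = 8.2°C/km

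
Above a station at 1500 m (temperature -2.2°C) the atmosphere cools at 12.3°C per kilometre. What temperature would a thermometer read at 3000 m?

From 1500 m to 3000 m (environmental): cools by 12.3 × 1.5 = 18.45°C, giving -20.65°C.

-20.65°C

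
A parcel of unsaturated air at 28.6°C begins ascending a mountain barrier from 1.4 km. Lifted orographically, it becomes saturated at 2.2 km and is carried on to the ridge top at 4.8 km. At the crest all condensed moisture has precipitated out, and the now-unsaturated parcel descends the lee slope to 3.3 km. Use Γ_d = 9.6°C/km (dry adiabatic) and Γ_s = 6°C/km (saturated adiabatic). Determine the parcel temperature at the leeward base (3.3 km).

19.72°C

1400 → 2200 m (dry, 9.6°C/km): ΔT = -9.6 × 0.8 = -7.68°C → T = 20.92°C
2200 → 4800 m (saturated, 6°C/km): ΔT = -6 × 2.6 = -15.6°C → T = 5.32°C
4800 → 3300 m (dry descent, 9.6°C/km): ΔT = +9.6 × 1.5 = +14.4°C → T = 19.72°C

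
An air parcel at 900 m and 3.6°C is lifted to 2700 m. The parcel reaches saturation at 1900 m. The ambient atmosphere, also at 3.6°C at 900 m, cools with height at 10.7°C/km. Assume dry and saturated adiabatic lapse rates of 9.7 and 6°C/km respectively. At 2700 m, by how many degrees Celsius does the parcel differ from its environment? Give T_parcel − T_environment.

Parcel:
  900–1900 m, dry: Δz = 1 km ⇒ ΔT = -9.7°C; T = -6.1°C
  1900–2700 m, saturated: Δz = 0.8 km ⇒ ΔT = -4.8°C; T = -10.9°C
Environment:
  900–2700 m, environment: Δz = 1.8 km ⇒ ΔT = -19.26°C; T = -15.66°C
T_parcel − T_env = -10.9 − (-15.66) = +4.76°C

+4.76°C (parcel warmer than environment)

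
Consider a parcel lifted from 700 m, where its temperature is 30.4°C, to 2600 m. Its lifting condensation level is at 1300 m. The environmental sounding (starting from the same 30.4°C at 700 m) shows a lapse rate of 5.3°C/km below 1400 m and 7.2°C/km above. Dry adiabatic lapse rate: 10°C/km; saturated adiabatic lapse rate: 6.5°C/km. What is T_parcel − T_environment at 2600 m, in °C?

-2.1°C (parcel cooler than environment)

Parcel:
  From 700 m to 1300 m (dry): cools by 10 × 0.6 = 6°C, giving 24.4°C.
  From 1300 m to 2600 m (saturated): cools by 6.5 × 1.3 = 8.45°C, giving 15.95°C.
Environment:
  From 700 m to 1400 m (environment, lower layer): cools by 5.3 × 0.7 = 3.71°C, giving 26.69°C.
  From 1400 m to 2600 m (environment, upper layer): cools by 7.2 × 1.2 = 8.64°C, giving 18.05°C.
T_parcel − T_env = 15.95 − 18.05 = -2.1°C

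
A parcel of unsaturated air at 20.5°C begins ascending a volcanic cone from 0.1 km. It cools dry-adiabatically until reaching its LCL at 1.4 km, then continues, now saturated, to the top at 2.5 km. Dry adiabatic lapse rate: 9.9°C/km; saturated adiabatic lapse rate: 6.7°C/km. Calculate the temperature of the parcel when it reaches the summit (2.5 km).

100–1400 m, dry: Δz = 1.3 km ⇒ ΔT = -12.87°C; T = 7.63°C
1400–2500 m, saturated: Δz = 1.1 km ⇒ ΔT = -7.37°C; T = 0.26°C

0.26°C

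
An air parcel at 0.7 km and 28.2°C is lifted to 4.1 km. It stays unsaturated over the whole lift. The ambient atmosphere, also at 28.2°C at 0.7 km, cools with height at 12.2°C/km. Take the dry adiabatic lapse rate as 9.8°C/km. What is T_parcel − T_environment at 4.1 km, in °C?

+8.16°C (parcel warmer than environment)

Parcel:
  Dry to 4100 m: -9.8 × 3.4 km = -33.32°C, so T = -5.12°C.
Environment:
  Environment to 4100 m: -12.2 × 3.4 km = -41.48°C, so T = -13.28°C.
T_parcel − T_env = -5.12 − (-13.28) = +8.16°C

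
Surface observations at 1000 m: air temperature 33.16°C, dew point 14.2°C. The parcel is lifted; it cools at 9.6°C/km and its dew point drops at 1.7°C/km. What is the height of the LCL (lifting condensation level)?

3400 m

T and T_d converge at 9.6 − 1.7 = 7.9°C per km
Height above start = (33.16 − 14.2) / 7.9 = 2.4 km
LCL altitude = 1000 m + 2400 m = 3400 m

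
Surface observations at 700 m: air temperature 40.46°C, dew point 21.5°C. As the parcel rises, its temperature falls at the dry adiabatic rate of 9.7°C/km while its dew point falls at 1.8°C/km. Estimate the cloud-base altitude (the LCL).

3100 m

T and T_d converge at 9.7 − 1.8 = 7.9°C per km
Height above start = (40.46 − 21.5) / 7.9 = 2.4 km
LCL altitude = 700 m + 2400 m = 3100 m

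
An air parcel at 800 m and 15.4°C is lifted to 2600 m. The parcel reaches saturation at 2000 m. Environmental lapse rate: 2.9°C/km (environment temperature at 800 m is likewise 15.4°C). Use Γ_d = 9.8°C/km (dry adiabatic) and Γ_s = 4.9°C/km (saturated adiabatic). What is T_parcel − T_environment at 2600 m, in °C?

Parcel:
  800 → 2000 m (dry, 9.8°C/km): ΔT = -9.8 × 1.2 = -11.76°C → T = 3.64°C
  2000 → 2600 m (saturated, 4.9°C/km): ΔT = -4.9 × 0.6 = -2.94°C → T = 0.7°C
Environment:
  800 → 2600 m (environment, 2.9°C/km): ΔT = -2.9 × 1.8 = -5.22°C → T = 10.18°C
T_parcel − T_env = 0.7 − 10.18 = -9.48°C

-9.48°C (parcel cooler than environment)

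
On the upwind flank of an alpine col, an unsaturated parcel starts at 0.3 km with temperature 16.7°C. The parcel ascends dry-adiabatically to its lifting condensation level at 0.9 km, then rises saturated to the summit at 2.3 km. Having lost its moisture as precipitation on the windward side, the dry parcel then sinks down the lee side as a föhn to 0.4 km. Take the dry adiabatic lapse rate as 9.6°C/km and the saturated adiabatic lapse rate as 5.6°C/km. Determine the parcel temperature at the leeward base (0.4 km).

From 300 m to 900 m (dry): cools by 9.6 × 0.6 = 5.76°C, giving 10.94°C.
From 900 m to 2300 m (saturated): cools by 5.6 × 1.4 = 7.84°C, giving 3.1°C.
From 2300 m to 400 m (dry descent): warms by 9.6 × 1.9 = 18.24°C, giving 21.34°C.

21.34°C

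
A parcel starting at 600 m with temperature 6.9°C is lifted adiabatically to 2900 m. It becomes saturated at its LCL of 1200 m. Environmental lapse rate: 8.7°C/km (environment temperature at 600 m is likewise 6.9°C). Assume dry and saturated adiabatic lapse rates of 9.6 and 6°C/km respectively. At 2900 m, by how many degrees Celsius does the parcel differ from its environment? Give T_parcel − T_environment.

+4.05°C (parcel warmer than environment)

Parcel:
  600–1200 m, dry: Δz = 0.6 km ⇒ ΔT = -5.76°C; T = 1.14°C
  1200–2900 m, saturated: Δz = 1.7 km ⇒ ΔT = -10.2°C; T = -9.06°C
Environment:
  600–2900 m, environment: Δz = 2.3 km ⇒ ΔT = -20.01°C; T = -13.11°C
T_parcel − T_env = -9.06 − (-13.11) = +4.05°C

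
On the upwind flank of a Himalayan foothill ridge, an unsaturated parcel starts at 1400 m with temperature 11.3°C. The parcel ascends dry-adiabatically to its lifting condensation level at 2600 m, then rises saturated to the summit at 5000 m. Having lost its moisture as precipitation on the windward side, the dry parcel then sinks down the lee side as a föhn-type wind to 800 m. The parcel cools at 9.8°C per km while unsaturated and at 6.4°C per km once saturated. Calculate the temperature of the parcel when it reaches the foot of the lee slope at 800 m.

1400–2600 m, dry: Δz = 1.2 km ⇒ ΔT = -11.76°C; T = -0.46°C
2600–5000 m, saturated: Δz = 2.4 km ⇒ ΔT = -15.36°C; T = -15.82°C
5000–800 m, dry descent: Δz = 4.2 km ⇒ ΔT = +41.16°C; T = 25.34°C

25.34°C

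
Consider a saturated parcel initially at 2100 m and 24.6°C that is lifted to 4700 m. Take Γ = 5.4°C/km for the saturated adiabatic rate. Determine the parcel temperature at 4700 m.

From 2100 m to 4700 m (saturated adiabatic): cools by 5.4 × 2.6 = 14.04°C, giving 10.56°C.

10.56°C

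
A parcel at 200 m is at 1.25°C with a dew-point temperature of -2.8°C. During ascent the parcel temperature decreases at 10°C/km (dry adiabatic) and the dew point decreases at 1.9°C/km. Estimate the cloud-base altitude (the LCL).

T and T_d converge at 10 − 1.9 = 8.1°C per km
Height above start = (1.25 − (-2.8)) / 8.1 = 0.5 km
LCL altitude = 200 m + 500 m = 700 m

700 m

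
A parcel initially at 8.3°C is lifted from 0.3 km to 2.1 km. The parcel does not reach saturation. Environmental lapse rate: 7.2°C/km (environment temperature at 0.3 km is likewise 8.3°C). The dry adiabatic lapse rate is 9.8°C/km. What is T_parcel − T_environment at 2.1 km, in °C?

Parcel:
  300 → 2100 m (dry, 9.8°C/km): ΔT = -9.8 × 1.8 = -17.64°C → T = -9.34°C
Environment:
  300 → 2100 m (environment, 7.2°C/km): ΔT = -7.2 × 1.8 = -12.96°C → T = -4.66°C
T_parcel − T_env = -9.34 − (-4.66) = -4.68°C

-4.68°C (parcel cooler than environment)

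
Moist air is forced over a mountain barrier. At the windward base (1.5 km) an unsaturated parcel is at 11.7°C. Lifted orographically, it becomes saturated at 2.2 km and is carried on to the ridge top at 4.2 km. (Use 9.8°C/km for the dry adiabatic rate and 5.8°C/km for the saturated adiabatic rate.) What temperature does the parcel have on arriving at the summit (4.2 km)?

-6.76°C

From 1500 m to 2200 m (dry): cools by 9.8 × 0.7 = 6.86°C, giving 4.84°C.
From 2200 m to 4200 m (saturated): cools by 5.8 × 2 = 11.6°C, giving -6.76°C.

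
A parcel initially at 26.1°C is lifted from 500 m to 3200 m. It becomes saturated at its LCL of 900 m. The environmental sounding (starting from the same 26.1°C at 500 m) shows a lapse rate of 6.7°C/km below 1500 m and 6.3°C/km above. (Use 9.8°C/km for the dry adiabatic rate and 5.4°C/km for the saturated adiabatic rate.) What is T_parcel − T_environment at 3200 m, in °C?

Parcel:
  Dry to 900 m: -9.8 × 0.4 km = -3.92°C, so T = 22.18°C.
  Saturated to 3200 m: -5.4 × 2.3 km = -12.42°C, so T = 9.76°C.
Environment:
  Environment, lower layer to 1500 m: -6.7 × 1 km = -6.7°C, so T = 19.4°C.
  Environment, upper layer to 3200 m: -6.3 × 1.7 km = -10.71°C, so T = 8.69°C.
T_parcel − T_env = 9.76 − 8.69 = +1.07°C

+1.07°C (parcel warmer than environment)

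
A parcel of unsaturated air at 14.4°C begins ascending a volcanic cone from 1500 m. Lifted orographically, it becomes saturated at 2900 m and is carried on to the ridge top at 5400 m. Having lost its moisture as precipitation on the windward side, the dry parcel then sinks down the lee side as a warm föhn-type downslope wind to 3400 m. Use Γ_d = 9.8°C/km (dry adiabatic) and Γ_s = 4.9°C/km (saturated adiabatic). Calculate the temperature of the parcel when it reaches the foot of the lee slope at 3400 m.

1500 → 2900 m (dry, 9.8°C/km): ΔT = -9.8 × 1.4 = -13.72°C → T = 0.68°C
2900 → 5400 m (saturated, 4.9°C/km): ΔT = -4.9 × 2.5 = -12.25°C → T = -11.57°C
5400 → 3400 m (dry descent, 9.8°C/km): ΔT = +9.8 × 2 = +19.6°C → T = 8.03°C

8.03°C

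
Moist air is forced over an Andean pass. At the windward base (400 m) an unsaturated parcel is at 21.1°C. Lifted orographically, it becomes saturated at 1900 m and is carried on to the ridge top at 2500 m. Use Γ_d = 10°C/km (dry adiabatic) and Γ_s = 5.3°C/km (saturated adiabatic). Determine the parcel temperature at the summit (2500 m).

2.92°C

400 → 1900 m (dry, 10°C/km): ΔT = -10 × 1.5 = -15°C → T = 6.1°C
1900 → 2500 m (saturated, 5.3°C/km): ΔT = -5.3 × 0.6 = -3.18°C → T = 2.92°C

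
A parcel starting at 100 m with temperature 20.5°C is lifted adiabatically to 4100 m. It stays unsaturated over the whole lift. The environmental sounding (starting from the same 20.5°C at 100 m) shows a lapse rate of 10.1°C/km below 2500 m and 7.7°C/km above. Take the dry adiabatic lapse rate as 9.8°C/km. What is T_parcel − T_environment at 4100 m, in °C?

-2.64°C (parcel cooler than environment)

Parcel:
  From 100 m to 4100 m (dry): cools by 9.8 × 4 = 39.2°C, giving -18.7°C.
Environment:
  From 100 m to 2500 m (environment, lower layer): cools by 10.1 × 2.4 = 24.24°C, giving -3.74°C.
  From 2500 m to 4100 m (environment, upper layer): cools by 7.7 × 1.6 = 12.32°C, giving -16.06°C.
T_parcel − T_env = -18.7 − (-16.06) = -2.64°C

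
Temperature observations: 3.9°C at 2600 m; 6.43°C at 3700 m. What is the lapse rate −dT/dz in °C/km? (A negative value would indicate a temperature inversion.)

-2.3°C/km

Γ = −ΔT/Δz = (3.9 − 6.43) / (3700 − 2600) m
  = -2.53°C / 1.1 km = -2.3°C/km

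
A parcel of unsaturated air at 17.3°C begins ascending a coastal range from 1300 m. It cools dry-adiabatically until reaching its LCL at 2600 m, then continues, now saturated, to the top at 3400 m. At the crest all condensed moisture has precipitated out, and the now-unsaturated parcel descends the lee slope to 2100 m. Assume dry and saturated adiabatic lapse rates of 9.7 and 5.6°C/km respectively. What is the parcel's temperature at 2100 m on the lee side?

From 1300 m to 2600 m (dry): cools by 9.7 × 1.3 = 12.61°C, giving 4.69°C.
From 2600 m to 3400 m (saturated): cools by 5.6 × 0.8 = 4.48°C, giving 0.21°C.
From 3400 m to 2100 m (dry descent): warms by 9.7 × 1.3 = 12.61°C, giving 12.82°C.

12.82°C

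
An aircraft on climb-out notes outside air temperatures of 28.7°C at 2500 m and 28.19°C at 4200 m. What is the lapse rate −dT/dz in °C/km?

0.3°C/km

Γ = −ΔT/Δz = (28.7 − 28.19) / (4200 − 2500) m
  = 0.51°C / 1.7 km = 0.3°C/km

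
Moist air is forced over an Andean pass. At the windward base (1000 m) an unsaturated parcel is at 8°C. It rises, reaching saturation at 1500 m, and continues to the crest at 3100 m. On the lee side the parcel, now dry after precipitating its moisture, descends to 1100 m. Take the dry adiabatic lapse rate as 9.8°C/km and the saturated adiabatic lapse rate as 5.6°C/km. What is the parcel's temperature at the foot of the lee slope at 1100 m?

13.74°C

1000 → 1500 m (dry, 9.8°C/km): ΔT = -9.8 × 0.5 = -4.9°C → T = 3.1°C
1500 → 3100 m (saturated, 5.6°C/km): ΔT = -5.6 × 1.6 = -8.96°C → T = -5.86°C
3100 → 1100 m (dry descent, 9.8°C/km): ΔT = +9.8 × 2 = +19.6°C → T = 13.74°C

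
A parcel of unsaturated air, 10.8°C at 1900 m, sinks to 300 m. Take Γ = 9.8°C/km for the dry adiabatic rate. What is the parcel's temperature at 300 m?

Dry adiabatic to 300 m: +9.8 × 1.6 km = +15.68°C, so T = 26.48°C.

26.48°C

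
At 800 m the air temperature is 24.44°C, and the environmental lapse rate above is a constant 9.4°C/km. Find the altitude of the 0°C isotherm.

Height above start = (24.44 − 0) / 9.4 = 2.6 km
Altitude = 800 m + 2600 m = 3400 m

3400 m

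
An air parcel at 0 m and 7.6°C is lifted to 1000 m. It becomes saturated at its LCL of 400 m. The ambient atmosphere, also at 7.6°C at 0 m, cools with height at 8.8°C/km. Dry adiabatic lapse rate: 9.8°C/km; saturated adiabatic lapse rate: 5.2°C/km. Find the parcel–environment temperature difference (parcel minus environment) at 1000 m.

+1.76°C (parcel warmer than environment)

Parcel:
  0 → 400 m (dry, 9.8°C/km): ΔT = -9.8 × 0.4 = -3.92°C → T = 3.68°C
  400 → 1000 m (saturated, 5.2°C/km): ΔT = -5.2 × 0.6 = -3.12°C → T = 0.56°C
Environment:
  0 → 1000 m (environment, 8.8°C/km): ΔT = -8.8 × 1 = -8.8°C → T = -1.2°C
T_parcel − T_env = 0.56 − (-1.2) = +1.76°C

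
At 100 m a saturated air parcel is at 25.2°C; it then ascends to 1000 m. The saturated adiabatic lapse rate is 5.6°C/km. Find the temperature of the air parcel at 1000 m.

20.16°C

100 → 1000 m (saturated adiabatic, 5.6°C/km): ΔT = -5.6 × 0.9 = -5.04°C → T = 20.16°C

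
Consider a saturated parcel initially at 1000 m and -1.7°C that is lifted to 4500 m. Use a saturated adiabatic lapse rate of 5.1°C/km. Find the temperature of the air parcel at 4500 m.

1000 → 4500 m (saturated adiabatic, 5.1°C/km): ΔT = -5.1 × 3.5 = -17.85°C → T = -19.55°C

-19.55°C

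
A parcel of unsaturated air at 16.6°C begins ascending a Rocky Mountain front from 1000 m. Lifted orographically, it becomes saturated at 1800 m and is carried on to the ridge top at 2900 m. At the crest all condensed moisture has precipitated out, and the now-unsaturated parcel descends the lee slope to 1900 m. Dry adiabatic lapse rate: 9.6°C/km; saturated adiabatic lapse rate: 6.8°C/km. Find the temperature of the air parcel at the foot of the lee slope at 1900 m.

11.04°C

From 1000 m to 1800 m (dry): cools by 9.6 × 0.8 = 7.68°C, giving 8.92°C.
From 1800 m to 2900 m (saturated): cools by 6.8 × 1.1 = 7.48°C, giving 1.44°C.
From 2900 m to 1900 m (dry descent): warms by 9.6 × 1 = 9.6°C, giving 11.04°C.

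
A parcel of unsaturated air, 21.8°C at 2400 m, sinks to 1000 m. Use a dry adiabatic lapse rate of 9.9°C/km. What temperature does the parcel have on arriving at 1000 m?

35.66°C

From 2400 m to 1000 m (dry adiabatic): warms by 9.9 × 1.4 = 13.86°C, giving 35.66°C.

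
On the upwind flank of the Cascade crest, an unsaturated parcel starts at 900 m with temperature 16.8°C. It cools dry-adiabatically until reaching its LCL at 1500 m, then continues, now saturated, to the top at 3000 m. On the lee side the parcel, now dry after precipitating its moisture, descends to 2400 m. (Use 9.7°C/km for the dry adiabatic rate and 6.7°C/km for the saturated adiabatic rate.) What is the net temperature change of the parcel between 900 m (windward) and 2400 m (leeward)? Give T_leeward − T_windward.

900 → 1500 m (dry, 9.7°C/km): ΔT = -9.7 × 0.6 = -5.82°C → T = 10.98°C
1500 → 3000 m (saturated, 6.7°C/km): ΔT = -6.7 × 1.5 = -10.05°C → T = 0.93°C
3000 → 2400 m (dry descent, 9.7°C/km): ΔT = +9.7 × 0.6 = +5.82°C → T = 6.75°C
Net change vs windward start: 6.75 − 16.8 = -10.05°C

-10.05°C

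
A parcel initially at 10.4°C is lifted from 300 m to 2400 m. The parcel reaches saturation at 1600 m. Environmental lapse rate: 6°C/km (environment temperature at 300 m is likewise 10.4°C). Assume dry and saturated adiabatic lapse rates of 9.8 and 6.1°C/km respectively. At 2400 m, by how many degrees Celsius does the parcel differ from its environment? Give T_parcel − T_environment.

-5.02°C (parcel cooler than environment)

Parcel:
  300–1600 m, dry: Δz = 1.3 km ⇒ ΔT = -12.74°C; T = -2.34°C
  1600–2400 m, saturated: Δz = 0.8 km ⇒ ΔT = -4.88°C; T = -7.22°C
Environment:
  300–2400 m, environment: Δz = 2.1 km ⇒ ΔT = -12.6°C; T = -2.2°C
T_parcel − T_env = -7.22 − (-2.2) = -5.02°C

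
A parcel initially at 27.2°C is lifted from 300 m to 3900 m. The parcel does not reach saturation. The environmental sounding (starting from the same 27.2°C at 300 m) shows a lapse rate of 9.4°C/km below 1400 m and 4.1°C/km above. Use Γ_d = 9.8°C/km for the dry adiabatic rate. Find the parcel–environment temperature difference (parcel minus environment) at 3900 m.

-14.69°C (parcel cooler than environment)

Parcel:
  300–3900 m, dry: Δz = 3.6 km ⇒ ΔT = -35.28°C; T = -8.08°C
Environment:
  300–1400 m, environment, lower layer: Δz = 1.1 km ⇒ ΔT = -10.34°C; T = 16.86°C
  1400–3900 m, environment, upper layer: Δz = 2.5 km ⇒ ΔT = -10.25°C; T = 6.61°C
T_parcel − T_env = -8.08 − 6.61 = -14.69°C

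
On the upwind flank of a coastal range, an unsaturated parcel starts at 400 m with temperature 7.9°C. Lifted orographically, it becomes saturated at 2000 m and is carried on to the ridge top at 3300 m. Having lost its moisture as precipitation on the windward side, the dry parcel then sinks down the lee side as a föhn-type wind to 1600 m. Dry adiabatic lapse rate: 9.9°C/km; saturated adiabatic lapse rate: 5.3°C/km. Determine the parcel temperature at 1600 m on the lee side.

400 → 2000 m (dry, 9.9°C/km): ΔT = -9.9 × 1.6 = -15.84°C → T = -7.94°C
2000 → 3300 m (saturated, 5.3°C/km): ΔT = -5.3 × 1.3 = -6.89°C → T = -14.83°C
3300 → 1600 m (dry descent, 9.9°C/km): ΔT = +9.9 × 1.7 = +16.83°C → T = 2°C

2°C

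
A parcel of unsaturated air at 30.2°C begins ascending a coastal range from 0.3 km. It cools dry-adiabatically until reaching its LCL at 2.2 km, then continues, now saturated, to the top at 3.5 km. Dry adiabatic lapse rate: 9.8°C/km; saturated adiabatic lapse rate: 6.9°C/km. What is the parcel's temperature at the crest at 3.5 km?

2.61°C

Dry to 2200 m: -9.8 × 1.9 km = -18.62°C, so T = 11.58°C.
Saturated to 3500 m: -6.9 × 1.3 km = -8.97°C, so T = 2.61°C.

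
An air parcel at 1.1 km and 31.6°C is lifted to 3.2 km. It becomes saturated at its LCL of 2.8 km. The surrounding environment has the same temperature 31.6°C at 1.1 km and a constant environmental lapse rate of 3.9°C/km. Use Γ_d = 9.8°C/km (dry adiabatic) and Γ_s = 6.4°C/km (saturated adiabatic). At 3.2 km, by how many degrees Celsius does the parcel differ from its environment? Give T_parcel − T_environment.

Parcel:
  Dry to 2800 m: -9.8 × 1.7 km = -16.66°C, so T = 14.94°C.
  Saturated to 3200 m: -6.4 × 0.4 km = -2.56°C, so T = 12.38°C.
Environment:
  Environment to 3200 m: -3.9 × 2.1 km = -8.19°C, so T = 23.41°C.
T_parcel − T_env = 12.38 − 23.41 = -11.03°C

-11.03°C (parcel cooler than environment)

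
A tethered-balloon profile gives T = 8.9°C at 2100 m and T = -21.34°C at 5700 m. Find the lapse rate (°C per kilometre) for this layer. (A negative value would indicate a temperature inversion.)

8.4°C/km

Γ = −ΔT/Δz = (8.9 − (-21.34)) / (5700 − 2100) m
  = 30.24°C / 3.6 km = 8.4°C/km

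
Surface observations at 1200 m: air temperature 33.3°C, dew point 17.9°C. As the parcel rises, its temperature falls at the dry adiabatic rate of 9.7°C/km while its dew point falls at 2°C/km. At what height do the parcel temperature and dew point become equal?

3200 m

T and T_d converge at 9.7 − 2 = 7.7°C per km
Height above start = (33.3 − 17.9) / 7.7 = 2 km
LCL altitude = 1200 m + 2000 m = 3200 m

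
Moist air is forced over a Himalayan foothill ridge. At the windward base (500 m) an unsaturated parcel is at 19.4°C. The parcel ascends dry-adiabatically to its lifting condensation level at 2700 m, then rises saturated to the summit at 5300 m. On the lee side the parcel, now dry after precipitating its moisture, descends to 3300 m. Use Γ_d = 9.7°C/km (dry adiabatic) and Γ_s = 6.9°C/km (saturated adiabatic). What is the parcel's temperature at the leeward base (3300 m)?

-0.48°C

Dry to 2700 m: -9.7 × 2.2 km = -21.34°C, so T = -1.94°C.
Saturated to 5300 m: -6.9 × 2.6 km = -17.94°C, so T = -19.88°C.
Dry descent to 3300 m: +9.7 × 2 km = +19.4°C, so T = -0.48°C.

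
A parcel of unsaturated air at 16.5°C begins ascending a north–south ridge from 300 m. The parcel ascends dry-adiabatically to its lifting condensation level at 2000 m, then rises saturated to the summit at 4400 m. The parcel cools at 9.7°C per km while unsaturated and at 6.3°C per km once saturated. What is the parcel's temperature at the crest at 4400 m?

From 300 m to 2000 m (dry): cools by 9.7 × 1.7 = 16.49°C, giving 0.01°C.
From 2000 m to 4400 m (saturated): cools by 6.3 × 2.4 = 15.12°C, giving -15.11°C.

-15.11°C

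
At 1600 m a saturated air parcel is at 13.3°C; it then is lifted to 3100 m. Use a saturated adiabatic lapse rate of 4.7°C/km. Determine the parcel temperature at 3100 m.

From 1600 m to 3100 m (saturated adiabatic): cools by 4.7 × 1.5 = 7.05°C, giving 6.25°C.

6.25°C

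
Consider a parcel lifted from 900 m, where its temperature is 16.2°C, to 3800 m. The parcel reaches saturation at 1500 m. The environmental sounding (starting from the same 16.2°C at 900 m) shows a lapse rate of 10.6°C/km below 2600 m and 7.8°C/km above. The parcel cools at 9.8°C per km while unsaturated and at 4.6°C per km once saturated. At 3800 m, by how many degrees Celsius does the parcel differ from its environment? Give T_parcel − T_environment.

Parcel:
  900 → 1500 m (dry, 9.8°C/km): ΔT = -9.8 × 0.6 = -5.88°C → T = 10.32°C
  1500 → 3800 m (saturated, 4.6°C/km): ΔT = -4.6 × 2.3 = -10.58°C → T = -0.26°C
Environment:
  900 → 2600 m (environment, lower layer, 10.6°C/km): ΔT = -10.6 × 1.7 = -18.02°C → T = -1.82°C
  2600 → 3800 m (environment, upper layer, 7.8°C/km): ΔT = -7.8 × 1.2 = -9.36°C → T = -11.18°C
T_parcel − T_env = -0.26 − (-11.18) = +10.92°C

+10.92°C (parcel warmer than environment)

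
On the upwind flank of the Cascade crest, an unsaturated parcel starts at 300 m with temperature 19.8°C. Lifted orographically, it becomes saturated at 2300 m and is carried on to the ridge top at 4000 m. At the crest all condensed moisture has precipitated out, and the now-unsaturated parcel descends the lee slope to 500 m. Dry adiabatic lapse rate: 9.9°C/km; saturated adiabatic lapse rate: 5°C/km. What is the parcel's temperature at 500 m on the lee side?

26.15°C

Dry to 2300 m: -9.9 × 2 km = -19.8°C, so T = 0°C.
Saturated to 4000 m: -5 × 1.7 km = -8.5°C, so T = -8.5°C.
Dry descent to 500 m: +9.9 × 3.5 km = +34.65°C, so T = 26.15°C.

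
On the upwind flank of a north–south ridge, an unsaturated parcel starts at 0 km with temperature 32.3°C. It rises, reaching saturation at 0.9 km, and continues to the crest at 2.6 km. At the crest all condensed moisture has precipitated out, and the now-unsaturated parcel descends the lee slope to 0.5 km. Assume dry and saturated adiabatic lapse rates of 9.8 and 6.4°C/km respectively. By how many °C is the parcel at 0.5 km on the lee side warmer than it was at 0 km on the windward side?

+0.88°C

0–900 m, dry: Δz = 0.9 km ⇒ ΔT = -8.82°C; T = 23.48°C
900–2600 m, saturated: Δz = 1.7 km ⇒ ΔT = -10.88°C; T = 12.6°C
2600–500 m, dry descent: Δz = 2.1 km ⇒ ΔT = +20.58°C; T = 33.18°C
Net change vs windward start: 33.18 − 32.3 = +0.88°C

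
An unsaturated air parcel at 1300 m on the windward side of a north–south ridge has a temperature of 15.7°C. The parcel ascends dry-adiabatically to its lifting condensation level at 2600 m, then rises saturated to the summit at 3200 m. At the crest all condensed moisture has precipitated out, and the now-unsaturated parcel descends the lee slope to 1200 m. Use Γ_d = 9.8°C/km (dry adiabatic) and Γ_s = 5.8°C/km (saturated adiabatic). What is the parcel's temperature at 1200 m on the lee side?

1300–2600 m, dry: Δz = 1.3 km ⇒ ΔT = -12.74°C; T = 2.96°C
2600–3200 m, saturated: Δz = 0.6 km ⇒ ΔT = -3.48°C; T = -0.52°C
3200–1200 m, dry descent: Δz = 2 km ⇒ ΔT = +19.6°C; T = 19.08°C

19.08°C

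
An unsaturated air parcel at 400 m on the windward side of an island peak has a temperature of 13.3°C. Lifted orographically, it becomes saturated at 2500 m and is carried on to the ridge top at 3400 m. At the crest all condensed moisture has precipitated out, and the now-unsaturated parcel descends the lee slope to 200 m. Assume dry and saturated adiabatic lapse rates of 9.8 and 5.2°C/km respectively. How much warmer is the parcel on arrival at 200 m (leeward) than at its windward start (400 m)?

From 400 m to 2500 m (dry): cools by 9.8 × 2.1 = 20.58°C, giving -7.28°C.
From 2500 m to 3400 m (saturated): cools by 5.2 × 0.9 = 4.68°C, giving -11.96°C.
From 3400 m to 200 m (dry descent): warms by 9.8 × 3.2 = 31.36°C, giving 19.4°C.
Net change vs windward start: 19.4 − 13.3 = +6.1°C

+6.1°C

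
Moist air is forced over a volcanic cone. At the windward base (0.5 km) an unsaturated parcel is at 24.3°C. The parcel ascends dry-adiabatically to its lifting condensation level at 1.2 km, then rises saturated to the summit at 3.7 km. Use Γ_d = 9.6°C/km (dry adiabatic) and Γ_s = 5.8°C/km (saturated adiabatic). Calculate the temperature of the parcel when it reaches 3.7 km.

500–1200 m, dry: Δz = 0.7 km ⇒ ΔT = -6.72°C; T = 17.58°C
1200–3700 m, saturated: Δz = 2.5 km ⇒ ΔT = -14.5°C; T = 3.08°C

3.08°C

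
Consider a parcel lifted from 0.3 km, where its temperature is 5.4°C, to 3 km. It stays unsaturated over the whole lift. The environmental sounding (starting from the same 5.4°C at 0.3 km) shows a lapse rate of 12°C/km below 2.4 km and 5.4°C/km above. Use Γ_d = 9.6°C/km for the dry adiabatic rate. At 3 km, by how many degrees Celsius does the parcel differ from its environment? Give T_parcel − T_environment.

+2.52°C (parcel warmer than environment)

Parcel:
  From 300 m to 3000 m (dry): cools by 9.6 × 2.7 = 25.92°C, giving -20.52°C.
Environment:
  From 300 m to 2400 m (environment, lower layer): cools by 12 × 2.1 = 25.2°C, giving -19.8°C.
  From 2400 m to 3000 m (environment, upper layer): cools by 5.4 × 0.6 = 3.24°C, giving -23.04°C.
T_parcel − T_env = -20.52 − (-23.04) = +2.52°C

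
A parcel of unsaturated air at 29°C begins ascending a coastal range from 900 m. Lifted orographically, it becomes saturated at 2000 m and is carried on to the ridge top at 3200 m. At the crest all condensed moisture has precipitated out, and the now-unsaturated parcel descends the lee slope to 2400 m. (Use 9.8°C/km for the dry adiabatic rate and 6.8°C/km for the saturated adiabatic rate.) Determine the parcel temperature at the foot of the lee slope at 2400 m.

900–2000 m, dry: Δz = 1.1 km ⇒ ΔT = -10.78°C; T = 18.22°C
2000–3200 m, saturated: Δz = 1.2 km ⇒ ΔT = -8.16°C; T = 10.06°C
3200–2400 m, dry descent: Δz = 0.8 km ⇒ ΔT = +7.84°C; T = 17.9°C

17.9°C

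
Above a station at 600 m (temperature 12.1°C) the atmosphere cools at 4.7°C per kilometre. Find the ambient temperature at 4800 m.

From 600 m to 4800 m (environmental): cools by 4.7 × 4.2 = 19.74°C, giving -7.64°C.

-7.64°C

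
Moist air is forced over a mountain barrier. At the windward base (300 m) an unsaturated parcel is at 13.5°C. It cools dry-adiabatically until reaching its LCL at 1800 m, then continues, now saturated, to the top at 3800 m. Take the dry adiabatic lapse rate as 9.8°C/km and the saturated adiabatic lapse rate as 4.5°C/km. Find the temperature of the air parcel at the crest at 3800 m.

-10.2°C

From 300 m to 1800 m (dry): cools by 9.8 × 1.5 = 14.7°C, giving -1.2°C.
From 1800 m to 3800 m (saturated): cools by 4.5 × 2 = 9°C, giving -10.2°C.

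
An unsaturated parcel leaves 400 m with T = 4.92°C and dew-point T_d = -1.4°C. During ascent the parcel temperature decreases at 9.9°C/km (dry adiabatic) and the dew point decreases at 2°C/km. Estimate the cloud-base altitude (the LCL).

1200 m

T and T_d converge at 9.9 − 2 = 7.9°C per km
Height above start = (4.92 − (-1.4)) / 7.9 = 0.8 km
LCL altitude = 400 m + 800 m = 1200 m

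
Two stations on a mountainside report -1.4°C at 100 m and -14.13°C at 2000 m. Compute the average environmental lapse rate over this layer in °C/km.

Γ = −ΔT/Δz = (-1.4 − (-14.13)) / (2000 − 100) m
  = 12.73°C / 1.9 km = 6.7°C/km

6.7°C/km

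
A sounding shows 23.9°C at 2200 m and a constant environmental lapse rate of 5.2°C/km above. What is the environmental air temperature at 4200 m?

From 2200 m to 4200 m (environmental): cools by 5.2 × 2 = 10.4°C, giving 13.5°C.

13.5°C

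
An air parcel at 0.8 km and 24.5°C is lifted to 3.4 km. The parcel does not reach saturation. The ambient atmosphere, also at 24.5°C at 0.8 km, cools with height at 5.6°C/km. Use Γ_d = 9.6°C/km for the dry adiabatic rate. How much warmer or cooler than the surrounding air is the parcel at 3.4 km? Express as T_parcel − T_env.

Parcel:
  Dry to 3400 m: -9.6 × 2.6 km = -24.96°C, so T = -0.46°C.
Environment:
  Environment to 3400 m: -5.6 × 2.6 km = -14.56°C, so T = 9.94°C.
T_parcel − T_env = -0.46 − 9.94 = -10.4°C

-10.4°C (parcel cooler than environment)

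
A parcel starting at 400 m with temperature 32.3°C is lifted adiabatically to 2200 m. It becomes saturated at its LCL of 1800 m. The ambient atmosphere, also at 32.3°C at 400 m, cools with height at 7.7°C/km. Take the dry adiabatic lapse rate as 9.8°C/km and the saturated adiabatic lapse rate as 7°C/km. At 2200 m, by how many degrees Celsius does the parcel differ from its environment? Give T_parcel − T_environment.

Parcel:
  Dry to 1800 m: -9.8 × 1.4 km = -13.72°C, so T = 18.58°C.
  Saturated to 2200 m: -7 × 0.4 km = -2.8°C, so T = 15.78°C.
Environment:
  Environment to 2200 m: -7.7 × 1.8 km = -13.86°C, so T = 18.44°C.
T_parcel − T_env = 15.78 − 18.44 = -2.66°C

-2.66°C (parcel cooler than environment)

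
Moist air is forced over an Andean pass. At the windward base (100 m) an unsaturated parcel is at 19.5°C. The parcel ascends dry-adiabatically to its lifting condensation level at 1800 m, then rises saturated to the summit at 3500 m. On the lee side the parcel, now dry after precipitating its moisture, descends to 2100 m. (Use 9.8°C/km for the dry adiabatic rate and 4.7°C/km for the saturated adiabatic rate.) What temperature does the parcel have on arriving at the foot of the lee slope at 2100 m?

From 100 m to 1800 m (dry): cools by 9.8 × 1.7 = 16.66°C, giving 2.84°C.
From 1800 m to 3500 m (saturated): cools by 4.7 × 1.7 = 7.99°C, giving -5.15°C.
From 3500 m to 2100 m (dry descent): warms by 9.8 × 1.4 = 13.72°C, giving 8.57°C.

8.57°C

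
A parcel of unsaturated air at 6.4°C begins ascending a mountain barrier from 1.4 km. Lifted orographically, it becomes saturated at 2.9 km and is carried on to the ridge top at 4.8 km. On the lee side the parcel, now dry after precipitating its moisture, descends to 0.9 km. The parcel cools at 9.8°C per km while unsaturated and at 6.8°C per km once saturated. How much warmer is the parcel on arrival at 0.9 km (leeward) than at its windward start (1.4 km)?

+10.6°C

1400–2900 m, dry: Δz = 1.5 km ⇒ ΔT = -14.7°C; T = -8.3°C
2900–4800 m, saturated: Δz = 1.9 km ⇒ ΔT = -12.92°C; T = -21.22°C
4800–900 m, dry descent: Δz = 3.9 km ⇒ ΔT = +38.22°C; T = 17°C
Net change vs windward start: 17 − 6.4 = +10.6°C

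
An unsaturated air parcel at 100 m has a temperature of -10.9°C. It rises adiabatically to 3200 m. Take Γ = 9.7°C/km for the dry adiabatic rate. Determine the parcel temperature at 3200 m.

-40.97°C

Dry adiabatic to 3200 m: -9.7 × 3.1 km = -30.07°C, so T = -40.97°C.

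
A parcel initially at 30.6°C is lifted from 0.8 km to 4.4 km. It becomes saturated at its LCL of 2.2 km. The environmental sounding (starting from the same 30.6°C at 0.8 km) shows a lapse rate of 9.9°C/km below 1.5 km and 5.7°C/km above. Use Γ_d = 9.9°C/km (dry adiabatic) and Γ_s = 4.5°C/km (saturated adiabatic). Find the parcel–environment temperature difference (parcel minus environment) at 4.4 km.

-0.3°C (parcel cooler than environment)

Parcel:
  800–2200 m, dry: Δz = 1.4 km ⇒ ΔT = -13.86°C; T = 16.74°C
  2200–4400 m, saturated: Δz = 2.2 km ⇒ ΔT = -9.9°C; T = 6.84°C
Environment:
  800–1500 m, environment, lower layer: Δz = 0.7 km ⇒ ΔT = -6.93°C; T = 23.67°C
  1500–4400 m, environment, upper layer: Δz = 2.9 km ⇒ ΔT = -16.53°C; T = 7.14°C
T_parcel − T_env = 6.84 − 7.14 = -0.3°C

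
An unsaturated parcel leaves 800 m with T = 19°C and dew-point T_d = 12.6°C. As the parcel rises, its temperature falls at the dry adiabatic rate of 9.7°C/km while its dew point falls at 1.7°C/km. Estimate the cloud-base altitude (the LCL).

T and T_d converge at 9.7 − 1.7 = 8°C per km
Height above start = (19 − 12.6) / 8 = 0.8 km
LCL altitude = 800 m + 800 m = 1600 m

1600 m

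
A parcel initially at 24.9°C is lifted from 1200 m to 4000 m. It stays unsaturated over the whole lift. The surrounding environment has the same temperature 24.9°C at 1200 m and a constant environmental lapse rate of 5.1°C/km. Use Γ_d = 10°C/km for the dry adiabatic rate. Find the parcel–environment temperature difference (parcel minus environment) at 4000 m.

-13.72°C (parcel cooler than environment)

Parcel:
  1200 → 4000 m (dry, 10°C/km): ΔT = -10 × 2.8 = -28°C → T = -3.1°C
Environment:
  1200 → 4000 m (environment, 5.1°C/km): ΔT = -5.1 × 2.8 = -14.28°C → T = 10.62°C
T_parcel − T_env = -3.1 − 10.62 = -13.72°C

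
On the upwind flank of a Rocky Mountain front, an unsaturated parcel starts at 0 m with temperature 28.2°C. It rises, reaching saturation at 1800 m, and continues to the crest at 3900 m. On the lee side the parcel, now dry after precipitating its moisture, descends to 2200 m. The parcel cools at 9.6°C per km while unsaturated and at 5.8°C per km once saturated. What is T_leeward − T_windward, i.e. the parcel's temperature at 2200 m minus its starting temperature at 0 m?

0–1800 m, dry: Δz = 1.8 km ⇒ ΔT = -17.28°C; T = 10.92°C
1800–3900 m, saturated: Δz = 2.1 km ⇒ ΔT = -12.18°C; T = -1.26°C
3900–2200 m, dry descent: Δz = 1.7 km ⇒ ΔT = +16.32°C; T = 15.06°C
Net change vs windward start: 15.06 − 28.2 = -13.14°C

-13.14°C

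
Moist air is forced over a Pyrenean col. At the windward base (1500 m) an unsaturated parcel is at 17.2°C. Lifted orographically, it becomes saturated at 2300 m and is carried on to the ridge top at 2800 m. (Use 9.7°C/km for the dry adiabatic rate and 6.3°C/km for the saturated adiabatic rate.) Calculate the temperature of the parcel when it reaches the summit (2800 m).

6.29°C

Dry to 2300 m: -9.7 × 0.8 km = -7.76°C, so T = 9.44°C.
Saturated to 2800 m: -6.3 × 0.5 km = -3.15°C, so T = 6.29°C.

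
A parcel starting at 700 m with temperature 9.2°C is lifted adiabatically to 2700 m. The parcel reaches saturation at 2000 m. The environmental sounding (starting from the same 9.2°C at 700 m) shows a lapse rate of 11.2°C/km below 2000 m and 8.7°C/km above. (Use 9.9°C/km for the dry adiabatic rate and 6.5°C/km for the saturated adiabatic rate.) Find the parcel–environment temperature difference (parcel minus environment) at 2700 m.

+3.23°C (parcel warmer than environment)

Parcel:
  Dry to 2000 m: -9.9 × 1.3 km = -12.87°C, so T = -3.67°C.
  Saturated to 2700 m: -6.5 × 0.7 km = -4.55°C, so T = -8.22°C.
Environment:
  Environment, lower layer to 2000 m: -11.2 × 1.3 km = -14.56°C, so T = -5.36°C.
  Environment, upper layer to 2700 m: -8.7 × 0.7 km = -6.09°C, so T = -11.45°C.
T_parcel − T_env = -8.22 − (-11.45) = +3.23°C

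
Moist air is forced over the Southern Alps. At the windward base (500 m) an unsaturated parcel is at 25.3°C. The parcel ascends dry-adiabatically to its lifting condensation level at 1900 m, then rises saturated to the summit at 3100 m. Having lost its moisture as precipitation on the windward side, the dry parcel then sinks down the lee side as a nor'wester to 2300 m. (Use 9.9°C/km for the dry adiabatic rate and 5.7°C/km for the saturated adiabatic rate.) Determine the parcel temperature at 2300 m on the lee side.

12.52°C

Dry to 1900 m: -9.9 × 1.4 km = -13.86°C, so T = 11.44°C.
Saturated to 3100 m: -5.7 × 1.2 km = -6.84°C, so T = 4.6°C.
Dry descent to 2300 m: +9.9 × 0.8 km = +7.92°C, so T = 12.52°C.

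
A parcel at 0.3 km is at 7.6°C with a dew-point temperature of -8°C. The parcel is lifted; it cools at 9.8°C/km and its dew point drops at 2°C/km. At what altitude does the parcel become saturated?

T and T_d converge at 9.8 − 2 = 7.8°C per km
Height above start = (7.6 − (-8)) / 7.8 = 2 km
LCL altitude = 300 m + 2000 m = 2300 m

2.3 km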